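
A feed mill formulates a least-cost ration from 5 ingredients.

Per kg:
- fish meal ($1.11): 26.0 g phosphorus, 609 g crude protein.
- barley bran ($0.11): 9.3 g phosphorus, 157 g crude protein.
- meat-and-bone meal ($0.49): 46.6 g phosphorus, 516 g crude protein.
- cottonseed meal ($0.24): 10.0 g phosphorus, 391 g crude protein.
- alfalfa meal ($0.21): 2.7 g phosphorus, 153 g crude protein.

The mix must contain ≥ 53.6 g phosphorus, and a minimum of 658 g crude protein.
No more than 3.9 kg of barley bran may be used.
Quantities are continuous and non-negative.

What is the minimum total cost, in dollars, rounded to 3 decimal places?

$0.578

Let x1 = kg of fish meal, x2 = kg of barley bran, x3 = kg of meat-and-bone meal, x4 = kg of cottonseed meal, x5 = kg of alfalfa meal.
Minimise 1.11x1 + 0.11x2 + 0.49x3 + 0.24x4 + 0.21x5 with:
  26x1 + 9.3x2 + 46.6x3 + 10x4 + 2.7x5 ≥ 53.6   (phosphorus)
  609x1 + 157x2 + 516x3 + 391x4 + 153x5 ≥ 658   (crude protein)
  x2 ≤ 3.9
  x1, x2, x3, x4, x5 ≥ 0.
At the optimum only barley bran, meat-and-bone meal are positive (fish meal, cottonseed meal, alfalfa meal = 0). There the phosphorus and crude protein constraints are tight.
Optimal quantities: barley bran = 1.194 kg, meat-and-bone meal = 0.912 kg.
Total cost: 0.11·1.194 + 0.49·0.912 = 0.57822.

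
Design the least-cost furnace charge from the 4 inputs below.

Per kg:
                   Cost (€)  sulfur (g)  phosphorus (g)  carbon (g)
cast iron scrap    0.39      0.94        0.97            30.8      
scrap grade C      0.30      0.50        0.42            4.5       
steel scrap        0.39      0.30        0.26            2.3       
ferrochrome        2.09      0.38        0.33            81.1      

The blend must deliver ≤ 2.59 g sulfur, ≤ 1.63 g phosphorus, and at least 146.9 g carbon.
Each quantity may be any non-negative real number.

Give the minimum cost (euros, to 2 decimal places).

Let x1 = kg of cast iron scrap, x2 = kg of scrap grade C, x3 = kg of steel scrap, x4 = kg of ferrochrome.
Minimise 0.39x1 + 0.3x2 + 0.39x3 + 2.09x4 subject to:
  0.94x1 + 0.5x2 + 0.3x3 + 0.38x4 ≤ 2.59   (sulfur)
  0.97x1 + 0.42x2 + 0.26x3 + 0.33x4 ≤ 1.63   (phosphorus)
  30.8x1 + 4.5x2 + 2.3x3 + 81.1x4 ≥ 146.9   (carbon)
  x1, x2, x3, x4 ≥ 0.
The minimum-cost mix takes nothing from scrap grade C, steel scrap — only cast iron scrap, ferrochrome. There the phosphorus and carbon constraints are tight.
So cast iron scrap = 1.222 kg, ferrochrome = 1.347 kg.
Objective = 0.39·1.222 + 2.09·1.347 = 3.2918.

€3.29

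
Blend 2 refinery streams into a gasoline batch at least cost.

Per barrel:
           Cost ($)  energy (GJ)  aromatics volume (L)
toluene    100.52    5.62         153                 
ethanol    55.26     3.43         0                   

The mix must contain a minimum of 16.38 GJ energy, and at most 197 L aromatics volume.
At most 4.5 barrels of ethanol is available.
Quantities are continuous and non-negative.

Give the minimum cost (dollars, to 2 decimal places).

$265.57

Let x1 = barrels of toluene, x2 = barrels of ethanol.
Minimise 100.52x1 + 55.26x2 subject to:
  5.62x1 + 3.43x2 ≥ 16.38   (energy)
  153x1 ≤ 197   (aromatics volume)
  x2 ≤ 4.5
  x1, x2 ≥ 0.
Both inputs are positive at the optimum. The energy and the ethanol cap requirements are met with equality.
Optimal quantities: toluene = 0.1681 barrels, ethanol = 4.5 barrels.
Hence cost = 100.52·0.1681 + 55.26·4.5 = $265.5674.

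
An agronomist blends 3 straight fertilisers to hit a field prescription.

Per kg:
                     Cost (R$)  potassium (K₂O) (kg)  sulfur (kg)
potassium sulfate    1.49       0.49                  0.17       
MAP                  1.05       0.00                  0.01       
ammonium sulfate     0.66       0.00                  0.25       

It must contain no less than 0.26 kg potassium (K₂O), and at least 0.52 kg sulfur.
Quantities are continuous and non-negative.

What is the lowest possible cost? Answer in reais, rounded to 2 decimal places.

R$1.93

Set it up as a linear program. Let x1 = kg of potassium sulfate, x2 = kg of MAP, x3 = kg of ammonium sulfate.
Minimize 1.49x1 + 1.05x2 + 0.66x3 s.t.:
  0.49x1 ≥ 0.26   (potassium (K₂O))
  0.17x1 + 0.01x2 + 0.25x3 ≥ 0.52   (sulfur)
  x1, x2, x3 ≥ 0.
At the optimum only potassium sulfate, ammonium sulfate are positive (MAP = 0). The potassium (K₂O) and sulfur requirements are met with equality.
Solving gives x1 = 0.5306, x3 = 1.719.
Cost = 1.49·0.5306 + 0.66·1.719 = 1.9251.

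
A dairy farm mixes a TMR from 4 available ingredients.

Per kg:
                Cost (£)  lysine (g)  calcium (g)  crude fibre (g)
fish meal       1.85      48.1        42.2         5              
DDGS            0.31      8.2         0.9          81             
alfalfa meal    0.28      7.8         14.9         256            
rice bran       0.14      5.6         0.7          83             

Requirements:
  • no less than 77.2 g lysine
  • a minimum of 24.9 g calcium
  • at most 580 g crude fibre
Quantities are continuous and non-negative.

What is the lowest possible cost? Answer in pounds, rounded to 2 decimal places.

£2.45

This is a linear program. Let x1 = kg of fish meal, x2 = kg of DDGS, x3 = kg of alfalfa meal, x4 = kg of rice bran.
Minimise 1.85x1 + 0.31x2 + 0.28x3 + 0.14x4 s.t.:
  48.1x1 + 8.2x2 + 7.8x3 + 5.6x4 ≥ 77.2   (lysine)
  42.2x1 + 0.9x2 + 14.9x3 + 0.7x4 ≥ 24.9   (calcium)
  5x1 + 81x2 + 256x3 + 83x4 ≤ 580   (crude fibre)
  x1, x2, x3, x4 ≥ 0.
The cheapest feasible vertex uses only fish meal, rice bran; DDGS, alfalfa meal are not used. There the lysine and crude fibre constraints are tight.
Optimal quantities: fish meal = 0.797 kg, rice bran = 6.94 kg.
Total cost: 1.85·0.797 + 0.14·6.94 = 2.4461.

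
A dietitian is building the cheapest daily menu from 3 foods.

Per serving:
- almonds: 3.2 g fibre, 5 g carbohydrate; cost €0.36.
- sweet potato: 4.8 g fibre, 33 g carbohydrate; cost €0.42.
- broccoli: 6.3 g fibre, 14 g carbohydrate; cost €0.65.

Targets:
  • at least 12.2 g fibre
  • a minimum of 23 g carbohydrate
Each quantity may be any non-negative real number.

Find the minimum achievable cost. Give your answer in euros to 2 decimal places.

€1.07

Treat it as an LP. Let x1 = servings of almonds, x2 = servings of sweet potato, x3 = servings of broccoli.
Minimize 0.36x1 + 0.42x2 + 0.65x3 with:
  3.2x1 + 4.8x2 + 6.3x3 ≥ 12.2   (fibre)
  5x1 + 33x2 + 14x3 ≥ 23   (carbohydrate)
  x1, x2, x3 ≥ 0.
The minimum-cost mix takes nothing from almonds, broccoli — only sweet potato. The fibre requirement is met with equality.
Solving gives x2 = 2.542.
Total cost: 0.42·2.542 = 1.0676.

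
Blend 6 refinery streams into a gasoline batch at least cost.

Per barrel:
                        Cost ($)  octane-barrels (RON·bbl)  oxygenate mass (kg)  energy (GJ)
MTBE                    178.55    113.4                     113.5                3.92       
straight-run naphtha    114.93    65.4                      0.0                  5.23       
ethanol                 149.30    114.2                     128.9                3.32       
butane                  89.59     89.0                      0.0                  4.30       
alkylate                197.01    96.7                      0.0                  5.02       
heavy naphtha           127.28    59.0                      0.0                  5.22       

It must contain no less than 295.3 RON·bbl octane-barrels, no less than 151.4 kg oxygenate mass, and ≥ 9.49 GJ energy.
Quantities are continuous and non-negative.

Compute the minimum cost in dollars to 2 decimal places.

$337.60

Let x1 = barrels of MTBE, x2 = barrels of straight-run naphtha, x3 = barrels of ethanol, x4 = barrels of butane, x5 = barrels of alkylate, x6 = barrels of heavy naphtha.
min 178.55x1 + 114.93x2 + 149.3x3 + 89.59x4 + 197.01x5 + 127.28x6 with:
  113.4x1 + 65.4x2 + 114.2x3 + 89x4 + 96.7x5 + 59x6 ≥ 295.3   (octane-barrels)
  113.5x1 + 128.9x3 ≥ 151.4   (oxygenate mass)
  3.92x1 + 5.23x2 + 3.32x3 + 4.3x4 + 5.02x5 + 5.22x6 ≥ 9.49   (energy)
  x1, x2, x3, x4, x5, x6 ≥ 0.
The optimal basis is {ethanol, butane}; MTBE, straight-run naphtha, alkylate, heavy naphtha drop out. There the octane-barrels and oxygenate mass constraints are tight.
That vertex is x3 = 1.174554, x4 = 1.810853.
Hence cost = 149.3·1.174554 + 89.59·1.810853 = $337.5952.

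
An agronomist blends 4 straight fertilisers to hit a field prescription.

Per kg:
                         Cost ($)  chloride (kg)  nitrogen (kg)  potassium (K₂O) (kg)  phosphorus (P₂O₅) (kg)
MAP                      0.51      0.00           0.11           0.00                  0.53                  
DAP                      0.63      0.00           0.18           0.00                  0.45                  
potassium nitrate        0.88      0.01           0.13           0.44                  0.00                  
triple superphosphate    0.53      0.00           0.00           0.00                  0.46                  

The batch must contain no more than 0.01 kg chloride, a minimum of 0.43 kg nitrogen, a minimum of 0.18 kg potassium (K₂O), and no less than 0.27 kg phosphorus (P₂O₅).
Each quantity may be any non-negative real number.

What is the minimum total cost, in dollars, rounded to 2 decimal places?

Set it up as a linear program. Let x1 = kg of MAP, x2 = kg of DAP, x3 = kg of potassium nitrate, x4 = kg of triple superphosphate.
Minimise 0.51x1 + 0.63x2 + 0.88x3 + 0.53x4 with:
  0.01x3 ≤ 0.01   (chloride)
  0.11x1 + 0.18x2 + 0.13x3 ≥ 0.43   (nitrogen)
  0.44x3 ≥ 0.18   (potassium (K₂O))
  0.53x1 + 0.45x2 + 0.46x4 ≥ 0.27   (phosphorus (P₂O₅))
  x1, x2, x3, x4 ≥ 0.
At the optimum only DAP, potassium nitrate are positive (MAP, triple superphosphate = 0). Binding constraints: nitrogen and potassium (K₂O).
So DAP = 2.093 kg, potassium nitrate = 0.4091 kg.
Total cost: 0.63·2.093 + 0.88·0.4091 = 1.6786.

$1.68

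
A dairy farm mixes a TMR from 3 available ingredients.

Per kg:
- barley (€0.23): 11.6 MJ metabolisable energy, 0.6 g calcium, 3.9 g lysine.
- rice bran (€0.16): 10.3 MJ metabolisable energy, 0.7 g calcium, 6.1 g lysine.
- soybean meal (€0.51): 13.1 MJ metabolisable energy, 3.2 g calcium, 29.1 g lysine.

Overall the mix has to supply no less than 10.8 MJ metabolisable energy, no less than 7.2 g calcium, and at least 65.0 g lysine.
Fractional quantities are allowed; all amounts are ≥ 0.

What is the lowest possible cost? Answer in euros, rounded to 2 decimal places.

Set it up as a linear program. Let x1 = kg of barley, x2 = kg of rice bran, x3 = kg of soybean meal.
min 0.23x1 + 0.16x2 + 0.51x3 s.t.:
  11.6x1 + 10.3x2 + 13.1x3 ≥ 10.8   (metabolisable energy)
  0.6x1 + 0.7x2 + 3.2x3 ≥ 7.2   (calcium)
  3.9x1 + 6.1x2 + 29.1x3 ≥ 65   (lysine)
  x1, x2, x3 ≥ 0.
The optimal basis is {soybean meal}; barley, rice bran drop out. Binding constraint: calcium.
Optimal quantities: soybean meal = 2.25 kg.
Total cost: 0.51·2.25 = 1.1475.

€1.15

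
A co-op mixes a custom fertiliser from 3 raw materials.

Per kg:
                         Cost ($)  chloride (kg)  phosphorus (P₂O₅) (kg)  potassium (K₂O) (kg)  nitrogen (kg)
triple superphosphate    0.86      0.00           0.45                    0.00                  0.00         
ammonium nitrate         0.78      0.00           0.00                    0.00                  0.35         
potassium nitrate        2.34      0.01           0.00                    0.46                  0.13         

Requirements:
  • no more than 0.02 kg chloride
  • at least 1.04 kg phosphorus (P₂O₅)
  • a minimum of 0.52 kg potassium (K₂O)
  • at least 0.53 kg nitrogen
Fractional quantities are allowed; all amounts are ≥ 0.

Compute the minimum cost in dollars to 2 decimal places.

$5.49

Let x1 = kg of triple superphosphate, x2 = kg of ammonium nitrate, x3 = kg of potassium nitrate.
min 0.86x1 + 0.78x2 + 2.34x3 subject to:
  0.01x3 ≤ 0.02   (chloride)
  0.45x1 ≥ 1.04   (phosphorus (P₂O₅))
  0.46x3 ≥ 0.52   (potassium (K₂O))
  0.35x2 + 0.13x3 ≥ 0.53   (nitrogen)
  x1, x2, x3 ≥ 0.
All 3 inputs are positive at the optimum. There the phosphorus (P₂O₅), potassium (K₂O), nitrogen constraints are tight.
Solving gives x1 = 2.3111, x2 = 1.0944, x3 = 1.1304.
Total cost: 0.86·2.3111 + 0.78·1.0944 + 2.34·1.1304 = 5.4863.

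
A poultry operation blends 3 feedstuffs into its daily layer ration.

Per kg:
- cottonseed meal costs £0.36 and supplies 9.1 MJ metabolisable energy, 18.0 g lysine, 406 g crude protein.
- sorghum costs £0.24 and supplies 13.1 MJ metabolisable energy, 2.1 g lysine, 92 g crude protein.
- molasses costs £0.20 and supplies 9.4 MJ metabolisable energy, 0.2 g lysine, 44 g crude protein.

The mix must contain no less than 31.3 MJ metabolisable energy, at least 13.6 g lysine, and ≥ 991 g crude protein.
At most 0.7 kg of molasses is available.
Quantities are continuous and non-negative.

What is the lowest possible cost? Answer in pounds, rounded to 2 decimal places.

Set it up as a linear program. Let x1 = kg of cottonseed meal, x2 = kg of sorghum, x3 = kg of molasses.
Minimize 0.36x1 + 0.24x2 + 0.2x3 subject to:
  9.1x1 + 13.1x2 + 9.4x3 ≥ 31.3   (metabolisable energy)
  18x1 + 2.1x2 + 0.2x3 ≥ 13.6   (lysine)
  406x1 + 92x2 + 44x3 ≥ 991   (crude protein)
  x3 ≤ 0.7
  x1, x2, x3 ≥ 0.
The minimum-cost mix takes nothing from molasses — only cottonseed meal, sorghum. There the metabolisable energy and crude protein constraints are tight.
Solving gives x1 = 2.254, x2 = 0.8233.
Total cost: 0.36·2.254 + 0.24·0.8233 = 1.0090.

£1.01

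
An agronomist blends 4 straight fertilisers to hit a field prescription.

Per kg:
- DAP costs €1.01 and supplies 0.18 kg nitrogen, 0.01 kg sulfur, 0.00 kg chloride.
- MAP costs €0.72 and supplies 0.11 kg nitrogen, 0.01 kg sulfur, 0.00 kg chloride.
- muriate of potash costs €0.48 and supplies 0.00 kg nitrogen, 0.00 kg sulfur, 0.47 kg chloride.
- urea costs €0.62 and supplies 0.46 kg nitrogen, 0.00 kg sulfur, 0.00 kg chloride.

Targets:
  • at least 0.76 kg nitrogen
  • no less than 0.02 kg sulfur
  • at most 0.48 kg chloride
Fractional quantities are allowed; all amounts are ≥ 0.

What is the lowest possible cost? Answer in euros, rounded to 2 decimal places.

Set it up as a linear program. Let x1 = kg of DAP, x2 = kg of MAP, x3 = kg of muriate of potash, x4 = kg of urea.
min 1.01x1 + 0.72x2 + 0.48x3 + 0.62x4 s.t.:
  0.18x1 + 0.11x2 + 0.46x4 ≥ 0.76   (nitrogen)
  0.01x1 + 0.01x2 ≥ 0.02   (sulfur)
  0.47x3 ≤ 0.48   (chloride)
  x1, x2, x3, x4 ≥ 0.
The optimal basis is {MAP, urea}; DAP, muriate of potash drop out. There the nitrogen and sulfur constraints are tight.
That vertex is x2 = 2, x4 = 1.174.
Objective = 0.72·2 + 0.62·1.174 = 2.1679.

€2.17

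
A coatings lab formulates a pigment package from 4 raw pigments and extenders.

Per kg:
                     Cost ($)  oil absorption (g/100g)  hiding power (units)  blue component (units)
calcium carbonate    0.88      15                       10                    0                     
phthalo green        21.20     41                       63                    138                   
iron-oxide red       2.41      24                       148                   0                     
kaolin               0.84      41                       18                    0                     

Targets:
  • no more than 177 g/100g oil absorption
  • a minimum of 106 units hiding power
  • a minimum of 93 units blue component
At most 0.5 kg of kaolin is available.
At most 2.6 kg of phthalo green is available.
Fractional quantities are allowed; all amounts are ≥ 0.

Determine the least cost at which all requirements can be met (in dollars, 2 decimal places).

$15.32

Treat it as an LP. Let x1 = kg of calcium carbonate, x2 = kg of phthalo green, x3 = kg of iron-oxide red, x4 = kg of kaolin.
Minimise 0.88x1 + 21.2x2 + 2.41x3 + 0.84x4 with:
  15x1 + 41x2 + 24x3 + 41x4 ≤ 177   (oil absorption)
  10x1 + 63x2 + 148x3 + 18x4 ≥ 106   (hiding power)
  138x2 ≥ 93   (blue component)
  x4 ≤ 0.5
  x2 ≤ 2.6
  x1, x2, x3, x4 ≥ 0.
The cheapest feasible vertex uses only phthalo green, iron-oxide red; calcium carbonate, kaolin are not used. Binding constraints: hiding power and blue component.
Optimal quantities: phthalo green = 0.6739 kg, iron-oxide red = 0.4293 kg.
Total cost: 21.2·0.6739 + 2.41·0.4293 = 15.3213.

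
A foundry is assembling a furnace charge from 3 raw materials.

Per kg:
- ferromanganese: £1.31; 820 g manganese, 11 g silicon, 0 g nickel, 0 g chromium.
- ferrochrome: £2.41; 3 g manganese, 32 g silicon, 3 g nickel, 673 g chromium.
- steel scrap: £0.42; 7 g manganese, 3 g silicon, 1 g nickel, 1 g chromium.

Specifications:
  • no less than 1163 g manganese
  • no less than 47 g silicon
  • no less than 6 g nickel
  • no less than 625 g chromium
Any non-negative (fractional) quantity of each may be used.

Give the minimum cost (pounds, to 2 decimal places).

£5.40

Set it up as a linear program. Let x1 = kg of ferromanganese, x2 = kg of ferrochrome, x3 = kg of steel scrap.
min 1.31x1 + 2.41x2 + 0.42x3 with:
  820x1 + 3x2 + 7x3 ≥ 1163   (manganese)
  11x1 + 32x2 + 3x3 ≥ 47   (silicon)
  3x2 + 1x3 ≥ 6   (nickel)
  673x2 + 1x3 ≥ 625   (chromium)
  x1, x2, x3 ≥ 0.
The optimal mix uses every input. There the manganese, nickel, chromium constraints are tight.
Solving gives x1 = 1.387, x2 = 0.9239, x3 = 3.228.
Hence cost = 1.31·1.387 + 2.41·0.9239 + 0.42·3.228 = £5.3993.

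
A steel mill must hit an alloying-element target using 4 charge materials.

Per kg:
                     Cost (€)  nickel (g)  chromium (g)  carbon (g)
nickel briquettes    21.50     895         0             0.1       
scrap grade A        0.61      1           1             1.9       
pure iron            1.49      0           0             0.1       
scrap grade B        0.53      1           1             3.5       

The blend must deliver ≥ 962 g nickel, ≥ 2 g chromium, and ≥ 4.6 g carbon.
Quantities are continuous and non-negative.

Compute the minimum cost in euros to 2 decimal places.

€24.12

Let x1 = kg of nickel briquettes, x2 = kg of scrap grade A, x3 = kg of pure iron, x4 = kg of scrap grade B.
Minimize 21.5x1 + 0.61x2 + 1.49x3 + 0.53x4 subject to:
  895x1 + 1x2 + 1x4 ≥ 962   (nickel)
  1x2 + 1x4 ≥ 2   (chromium)
  0.1x1 + 1.9x2 + 0.1x3 + 3.5x4 ≥ 4.6   (carbon)
  x1, x2, x3, x4 ≥ 0.
At the optimum only nickel briquettes, scrap grade B are positive (scrap grade A, pure iron = 0). Binding constraints: nickel and chromium.
Solving gives x1 = 1.0726, x4 = 2.
Cost = 21.5·1.0726 + 0.53·2 = 24.1209.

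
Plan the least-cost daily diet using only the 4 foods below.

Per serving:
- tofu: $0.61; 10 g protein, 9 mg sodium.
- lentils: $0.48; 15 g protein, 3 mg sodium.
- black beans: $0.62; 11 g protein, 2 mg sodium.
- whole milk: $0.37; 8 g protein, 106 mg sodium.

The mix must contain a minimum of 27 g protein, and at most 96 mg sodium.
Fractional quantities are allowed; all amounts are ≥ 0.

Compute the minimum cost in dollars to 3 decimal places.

$0.864

Set it up as a linear program. Let x1 = servings of tofu, x2 = servings of lentils, x3 = servings of black beans, x4 = servings of whole milk.
Minimize 0.61x1 + 0.48x2 + 0.62x3 + 0.37x4 subject to:
  10x1 + 15x2 + 11x3 + 8x4 ≥ 27   (protein)
  9x1 + 3x2 + 2x3 + 106x4 ≤ 96   (sodium)
  x1, x2, x3, x4 ≥ 0.
At the optimum only lentils is positive (tofu, black beans, whole milk = 0). The protein requirement is met with equality.
Solving gives x2 = 1.8.
Hence cost = 0.48·1.8 = $0.86400.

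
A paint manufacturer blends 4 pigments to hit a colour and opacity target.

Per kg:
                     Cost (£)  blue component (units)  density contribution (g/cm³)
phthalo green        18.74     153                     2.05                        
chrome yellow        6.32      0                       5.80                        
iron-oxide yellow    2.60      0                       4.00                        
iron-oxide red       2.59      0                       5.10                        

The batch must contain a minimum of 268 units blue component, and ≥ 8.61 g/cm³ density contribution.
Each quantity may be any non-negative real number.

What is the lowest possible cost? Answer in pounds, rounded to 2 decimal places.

£35.37

Let x1 = kg of phthalo green, x2 = kg of chrome yellow, x3 = kg of iron-oxide yellow, x4 = kg of iron-oxide red.
Minimize 18.74x1 + 6.32x2 + 2.6x3 + 2.59x4 with:
  153x1 ≥ 268   (blue component)
  2.05x1 + 5.8x2 + 4x3 + 5.1x4 ≥ 8.61   (density contribution)
  x1, x2, x3, x4 ≥ 0.
The optimal basis is {phthalo green, iron-oxide red}; chrome yellow, iron-oxide yellow drop out. Binding constraints: blue component and density contribution.
So phthalo green = 1.7516 kg, iron-oxide red = 0.98415 kg.
Cost = 18.74·1.7516 + 2.59·0.98415 = 35.3739.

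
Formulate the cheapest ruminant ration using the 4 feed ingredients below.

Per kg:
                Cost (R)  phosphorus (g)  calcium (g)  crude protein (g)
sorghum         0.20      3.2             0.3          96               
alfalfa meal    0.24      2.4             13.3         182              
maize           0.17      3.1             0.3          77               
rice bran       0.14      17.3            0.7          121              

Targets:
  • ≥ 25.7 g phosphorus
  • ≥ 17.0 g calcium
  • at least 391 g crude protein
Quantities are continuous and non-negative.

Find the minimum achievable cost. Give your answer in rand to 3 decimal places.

Treat it as an LP. Let x1 = kg of sorghum, x2 = kg of alfalfa meal, x3 = kg of maize, x4 = kg of rice bran.
min 0.2x1 + 0.24x2 + 0.17x3 + 0.14x4 with:
  3.2x1 + 2.4x2 + 3.1x3 + 17.3x4 ≥ 25.7   (phosphorus)
  0.3x1 + 13.3x2 + 0.3x3 + 0.7x4 ≥ 17   (calcium)
  96x1 + 182x2 + 77x3 + 121x4 ≥ 391   (crude protein)
  x1, x2, x3, x4 ≥ 0.
The minimum-cost mix takes nothing from sorghum, maize — only alfalfa meal, rice bran. The calcium and crude protein requirements are met with equality.
Solving gives x2 = 1.203, x4 = 1.421.
Objective = 0.24·1.203 + 0.14·1.421 = 0.48766.

R0.488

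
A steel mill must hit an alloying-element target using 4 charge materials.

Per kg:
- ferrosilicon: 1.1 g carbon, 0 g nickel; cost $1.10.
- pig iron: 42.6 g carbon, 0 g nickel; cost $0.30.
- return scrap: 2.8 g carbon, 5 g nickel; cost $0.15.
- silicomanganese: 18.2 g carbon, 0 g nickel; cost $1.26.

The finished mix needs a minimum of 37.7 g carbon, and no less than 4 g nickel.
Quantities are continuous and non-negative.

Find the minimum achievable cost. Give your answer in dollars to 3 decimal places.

$0.370

Treat it as an LP. Let x1 = kg of ferrosilicon, x2 = kg of pig iron, x3 = kg of return scrap, x4 = kg of silicomanganese.
Minimize 1.1x1 + 0.3x2 + 0.15x3 + 1.26x4 with:
  1.1x1 + 42.6x2 + 2.8x3 + 18.2x4 ≥ 37.7   (carbon)
  5x3 ≥ 4   (nickel)
  x1, x2, x3, x4 ≥ 0.
At the optimum only pig iron, return scrap are positive (ferrosilicon, silicomanganese = 0). Binding constraints: carbon and nickel.
Optimal quantities: pig iron = 0.8324 kg, return scrap = 0.8 kg.
Objective = 0.3·0.8324 + 0.15·0.8 = 0.36972.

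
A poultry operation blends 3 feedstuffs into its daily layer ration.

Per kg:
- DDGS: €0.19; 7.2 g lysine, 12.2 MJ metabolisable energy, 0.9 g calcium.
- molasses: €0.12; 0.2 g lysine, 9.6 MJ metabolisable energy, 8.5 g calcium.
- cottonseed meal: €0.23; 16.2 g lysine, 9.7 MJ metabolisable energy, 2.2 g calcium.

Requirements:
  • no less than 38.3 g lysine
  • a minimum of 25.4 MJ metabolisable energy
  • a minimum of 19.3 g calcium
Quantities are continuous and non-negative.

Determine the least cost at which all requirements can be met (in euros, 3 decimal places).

€0.739

Let x1 = kg of DDGS, x2 = kg of molasses, x3 = kg of cottonseed meal.
min 0.19x1 + 0.12x2 + 0.23x3 with:
  7.2x1 + 0.2x2 + 16.2x3 ≥ 38.3   (lysine)
  12.2x1 + 9.6x2 + 9.7x3 ≥ 25.4   (metabolisable energy)
  0.9x1 + 8.5x2 + 2.2x3 ≥ 19.3   (calcium)
  x1, x2, x3 ≥ 0.
The minimum-cost mix takes nothing from DDGS — only molasses, cottonseed meal. The lysine and calcium requirements are met with equality.
Solving gives x2 = 1.664, x3 = 2.344.
Total cost: 0.12·1.664 + 0.23·2.344 = 0.73880.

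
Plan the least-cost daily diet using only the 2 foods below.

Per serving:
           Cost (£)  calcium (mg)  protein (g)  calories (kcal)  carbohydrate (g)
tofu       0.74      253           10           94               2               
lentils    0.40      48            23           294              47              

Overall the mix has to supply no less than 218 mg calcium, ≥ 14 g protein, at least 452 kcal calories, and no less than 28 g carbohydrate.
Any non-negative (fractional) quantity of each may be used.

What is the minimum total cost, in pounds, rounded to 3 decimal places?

Treat it as an LP. Let x1 = servings of tofu, x2 = servings of lentils.
Minimise 0.74x1 + 0.4x2 s.t.:
  253x1 + 48x2 ≥ 218   (calcium)
  10x1 + 23x2 ≥ 14   (protein)
  94x1 + 294x2 ≥ 452   (calories)
  2x1 + 47x2 ≥ 28   (carbohydrate)
  x1, x2 ≥ 0.
Both inputs are positive at the optimum. Binding constraints: calcium and calories.
Solving gives x1 = 0.6068, x2 = 1.343.
Cost = 0.74·0.6068 + 0.4·1.343 = 0.98623.

£0.986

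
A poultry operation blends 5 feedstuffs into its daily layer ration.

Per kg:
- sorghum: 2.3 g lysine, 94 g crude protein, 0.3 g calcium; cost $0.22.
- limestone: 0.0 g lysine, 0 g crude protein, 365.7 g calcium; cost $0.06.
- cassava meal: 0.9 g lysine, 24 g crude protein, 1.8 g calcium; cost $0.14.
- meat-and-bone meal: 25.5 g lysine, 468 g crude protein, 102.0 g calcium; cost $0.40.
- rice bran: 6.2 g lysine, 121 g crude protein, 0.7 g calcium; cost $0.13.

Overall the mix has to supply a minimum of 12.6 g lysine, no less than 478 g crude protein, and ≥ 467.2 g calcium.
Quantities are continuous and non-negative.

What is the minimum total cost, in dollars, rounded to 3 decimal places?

This is a linear program. Let x1 = kg of sorghum, x2 = kg of limestone, x3 = kg of cassava meal, x4 = kg of meat-and-bone meal, x5 = kg of rice bran.
min 0.22x1 + 0.06x2 + 0.14x3 + 0.4x4 + 0.13x5 with:
  2.3x1 + 0.9x3 + 25.5x4 + 6.2x5 ≥ 12.6   (lysine)
  94x1 + 24x3 + 468x4 + 121x5 ≥ 478   (crude protein)
  0.3x1 + 365.7x2 + 1.8x3 + 102x4 + 0.7x5 ≥ 467.2   (calcium)
  x1, x2, x3, x4, x5 ≥ 0.
The optimal basis is {limestone, meat-and-bone meal}; sorghum, cassava meal, rice bran drop out. Binding constraints: crude protein and calcium.
Solving gives x2 = 0.9927, x4 = 1.021.
Cost = 0.06·0.9927 + 0.4·1.021 = 0.46796.

$0.468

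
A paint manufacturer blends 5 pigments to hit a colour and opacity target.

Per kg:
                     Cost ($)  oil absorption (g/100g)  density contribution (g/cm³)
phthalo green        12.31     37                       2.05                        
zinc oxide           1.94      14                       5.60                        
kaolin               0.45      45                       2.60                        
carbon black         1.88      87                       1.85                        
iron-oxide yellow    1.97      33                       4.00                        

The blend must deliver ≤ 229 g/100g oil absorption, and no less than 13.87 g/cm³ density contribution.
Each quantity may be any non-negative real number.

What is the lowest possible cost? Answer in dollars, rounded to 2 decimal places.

$2.53

Let x1 = kg of phthalo green, x2 = kg of zinc oxide, x3 = kg of kaolin, x4 = kg of carbon black, x5 = kg of iron-oxide yellow.
Minimise 12.31x1 + 1.94x2 + 0.45x3 + 1.88x4 + 1.97x5 subject to:
  37x1 + 14x2 + 45x3 + 87x4 + 33x5 ≤ 229   (oil absorption)
  2.05x1 + 5.6x2 + 2.6x3 + 1.85x4 + 4x5 ≥ 13.87   (density contribution)
  x1, x2, x3, x4, x5 ≥ 0.
At the optimum only zinc oxide, kaolin are positive (phthalo green, carbon black, iron-oxide yellow = 0). The oil absorption and density contribution requirements are met with equality.
Optimal quantities: zinc oxide = 0.1333 kg, kaolin = 5.047 kg.
Hence cost = 1.94·0.1333 + 0.45·5.047 = $2.5298.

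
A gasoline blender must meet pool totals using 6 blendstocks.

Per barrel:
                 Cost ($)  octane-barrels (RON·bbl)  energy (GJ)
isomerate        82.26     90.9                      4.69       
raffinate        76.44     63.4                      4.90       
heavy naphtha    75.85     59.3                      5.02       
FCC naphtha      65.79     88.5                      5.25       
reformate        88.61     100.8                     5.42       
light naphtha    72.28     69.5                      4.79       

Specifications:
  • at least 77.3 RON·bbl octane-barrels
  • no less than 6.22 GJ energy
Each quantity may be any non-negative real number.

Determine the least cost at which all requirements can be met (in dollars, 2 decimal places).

This is a linear program. Let x1 = barrels of isomerate, x2 = barrels of raffinate, x3 = barrels of heavy naphtha, x4 = barrels of FCC naphtha, x5 = barrels of reformate, x6 = barrels of light naphtha.
min 82.26x1 + 76.44x2 + 75.85x3 + 65.79x4 + 88.61x5 + 72.28x6 subject to:
  90.9x1 + 63.4x2 + 59.3x3 + 88.5x4 + 100.8x5 + 69.5x6 ≥ 77.3   (octane-barrels)
  4.69x1 + 4.9x2 + 5.02x3 + 5.25x4 + 5.42x5 + 4.79x6 ≥ 6.22   (energy)
  x1, x2, x3, x4, x5, x6 ≥ 0.
The cheapest feasible vertex uses only FCC naphtha; isomerate, raffinate, heavy naphtha, reformate, light naphtha are not used. Binding constraint: energy.
Solving gives x4 = 1.1848.
Hence cost = 65.79·1.1848 = $77.9480.

$77.95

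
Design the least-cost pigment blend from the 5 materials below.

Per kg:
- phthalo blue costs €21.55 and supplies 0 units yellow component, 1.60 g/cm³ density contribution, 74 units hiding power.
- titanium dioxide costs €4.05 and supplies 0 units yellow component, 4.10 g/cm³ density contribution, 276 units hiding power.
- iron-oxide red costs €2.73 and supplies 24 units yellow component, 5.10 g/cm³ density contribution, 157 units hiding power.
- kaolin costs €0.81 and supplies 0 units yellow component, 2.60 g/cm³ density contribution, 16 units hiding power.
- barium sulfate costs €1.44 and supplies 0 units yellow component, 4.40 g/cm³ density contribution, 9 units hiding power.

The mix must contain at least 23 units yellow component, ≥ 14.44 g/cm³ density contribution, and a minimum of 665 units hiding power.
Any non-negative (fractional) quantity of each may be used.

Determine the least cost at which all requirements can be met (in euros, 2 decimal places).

€10.46

Let x1 = kg of phthalo blue, x2 = kg of titanium dioxide, x3 = kg of iron-oxide red, x4 = kg of kaolin, x5 = kg of barium sulfate.
Minimise 21.55x1 + 4.05x2 + 2.73x3 + 0.81x4 + 1.44x5 s.t.:
  24x3 ≥ 23   (yellow component)
  1.6x1 + 4.1x2 + 5.1x3 + 2.6x4 + 4.4x5 ≥ 14.44   (density contribution)
  74x1 + 276x2 + 157x3 + 16x4 + 9x5 ≥ 665   (hiding power)
  x1, x2, x3, x4, x5 ≥ 0.
The optimal basis is {titanium dioxide, iron-oxide red}; phthalo blue, kaolin, barium sulfate drop out. Binding constraints: density contribution and hiding power.
That vertex is x2 = 1.472, x3 = 1.648.
Hence cost = 4.05·1.472 + 2.73·1.648 = €10.4606.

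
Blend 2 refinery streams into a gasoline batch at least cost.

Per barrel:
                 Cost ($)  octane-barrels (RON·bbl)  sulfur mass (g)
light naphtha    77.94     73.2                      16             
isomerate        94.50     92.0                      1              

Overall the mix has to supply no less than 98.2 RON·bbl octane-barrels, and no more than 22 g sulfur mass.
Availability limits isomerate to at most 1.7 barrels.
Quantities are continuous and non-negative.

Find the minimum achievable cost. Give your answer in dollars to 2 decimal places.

Let x1 = barrels of light naphtha, x2 = barrels of isomerate.
Minimize 77.94x1 + 94.5x2 s.t.:
  73.2x1 + 92x2 ≥ 98.2   (octane-barrels)
  16x1 + 1x2 ≤ 22   (sulfur mass)
  x2 ≤ 1.7
  x1, x2 ≥ 0.
The minimum-cost mix takes nothing from light naphtha — only isomerate. The octane-barrels requirement is met with equality.
Optimal quantities: isomerate = 1.0674 barrels.
Cost = 94.5·1.0674 = 100.8693.

$100.87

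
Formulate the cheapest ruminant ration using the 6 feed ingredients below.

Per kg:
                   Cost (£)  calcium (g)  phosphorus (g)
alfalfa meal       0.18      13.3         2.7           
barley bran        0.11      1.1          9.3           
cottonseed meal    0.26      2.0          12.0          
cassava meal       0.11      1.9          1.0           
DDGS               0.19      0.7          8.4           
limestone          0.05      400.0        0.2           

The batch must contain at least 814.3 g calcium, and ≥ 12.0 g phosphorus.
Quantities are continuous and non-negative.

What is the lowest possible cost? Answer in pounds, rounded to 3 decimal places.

£0.239

This is a linear program. Let x1 = kg of alfalfa meal, x2 = kg of barley bran, x3 = kg of cottonseed meal, x4 = kg of cassava meal, x5 = kg of DDGS, x6 = kg of limestone.
min 0.18x1 + 0.11x2 + 0.26x3 + 0.11x4 + 0.19x5 + 0.05x6 with:
  13.3x1 + 1.1x2 + 2x3 + 1.9x4 + 0.7x5 + 400x6 ≥ 814.3   (calcium)
  2.7x1 + 9.3x2 + 12x3 + 1x4 + 8.4x5 + 0.2x6 ≥ 12   (phosphorus)
  x1, x2, x3, x4, x5, x6 ≥ 0.
The optimal basis is {barley bran, limestone}; alfalfa meal, cottonseed meal, cassava meal, DDGS drop out. The calcium and phosphorus requirements are met with equality.
Optimal quantities: barley bran = 1.247 kg, limestone = 2.032 kg.
Cost = 0.11·1.247 + 0.05·2.032 = 0.23877.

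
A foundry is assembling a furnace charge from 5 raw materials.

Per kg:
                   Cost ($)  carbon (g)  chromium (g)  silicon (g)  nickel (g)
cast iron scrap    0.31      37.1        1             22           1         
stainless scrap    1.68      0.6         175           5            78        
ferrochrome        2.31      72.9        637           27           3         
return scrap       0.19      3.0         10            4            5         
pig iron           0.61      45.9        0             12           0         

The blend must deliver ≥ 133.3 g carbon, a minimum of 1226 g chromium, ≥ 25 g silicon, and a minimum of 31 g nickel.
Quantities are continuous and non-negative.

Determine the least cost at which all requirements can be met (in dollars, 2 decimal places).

Set it up as a linear program. Let x1 = kg of cast iron scrap, x2 = kg of stainless scrap, x3 = kg of ferrochrome, x4 = kg of return scrap, x5 = kg of pig iron.
min 0.31x1 + 1.68x2 + 2.31x3 + 0.19x4 + 0.61x5 s.t.:
  37.1x1 + 0.6x2 + 72.9x3 + 3x4 + 45.9x5 ≥ 133.3   (carbon)
  1x1 + 175x2 + 637x3 + 10x4 ≥ 1226   (chromium)
  22x1 + 5x2 + 27x3 + 4x4 + 12x5 ≥ 25   (silicon)
  1x1 + 78x2 + 3x3 + 5x4 ≥ 31   (nickel)
  x1, x2, x3, x4, x5 ≥ 0.
The cheapest feasible vertex uses only stainless scrap, ferrochrome; cast iron scrap, return scrap, pig iron are not used. There the chromium and nickel constraints are tight.
Solving gives x2 = 0.3269, x3 = 1.835.
Cost = 1.68·0.3269 + 2.31·1.835 = 4.7880.

$4.79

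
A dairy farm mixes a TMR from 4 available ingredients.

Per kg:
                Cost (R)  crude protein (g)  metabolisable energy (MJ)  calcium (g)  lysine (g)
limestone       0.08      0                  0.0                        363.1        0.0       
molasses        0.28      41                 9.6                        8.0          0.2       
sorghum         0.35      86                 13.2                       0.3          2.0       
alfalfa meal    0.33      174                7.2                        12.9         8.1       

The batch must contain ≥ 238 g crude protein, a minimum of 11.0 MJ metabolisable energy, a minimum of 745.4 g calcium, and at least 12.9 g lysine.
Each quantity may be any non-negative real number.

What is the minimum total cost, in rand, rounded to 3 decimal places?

R0.685

Let x1 = kg of limestone, x2 = kg of molasses, x3 = kg of sorghum, x4 = kg of alfalfa meal.
Minimise 0.08x1 + 0.28x2 + 0.35x3 + 0.33x4 subject to:
  41x2 + 86x3 + 174x4 ≥ 238   (crude protein)
  9.6x2 + 13.2x3 + 7.2x4 ≥ 11   (metabolisable energy)
  363.1x1 + 8x2 + 0.3x3 + 12.9x4 ≥ 745.4   (calcium)
  0.2x2 + 2x3 + 8.1x4 ≥ 12.9   (lysine)
  x1, x2, x3, x4 ≥ 0.
The optimal basis is {limestone, alfalfa meal}; molasses, sorghum drop out. There the calcium and lysine constraints are tight.
Solving gives x1 = 1.996, x4 = 1.593.
Total cost: 0.08·1.996 + 0.33·1.593 = 0.68537.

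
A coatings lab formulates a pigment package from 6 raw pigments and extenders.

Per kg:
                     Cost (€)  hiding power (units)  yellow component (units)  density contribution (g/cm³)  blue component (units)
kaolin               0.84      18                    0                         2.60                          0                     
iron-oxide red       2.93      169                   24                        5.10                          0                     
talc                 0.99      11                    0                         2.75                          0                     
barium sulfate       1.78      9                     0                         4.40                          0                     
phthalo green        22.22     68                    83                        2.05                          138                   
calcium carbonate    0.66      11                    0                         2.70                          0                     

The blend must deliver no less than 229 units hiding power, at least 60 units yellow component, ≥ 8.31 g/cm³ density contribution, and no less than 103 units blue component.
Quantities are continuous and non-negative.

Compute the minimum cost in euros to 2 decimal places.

€19.95

Treat it as an LP. Let x1 = kg of kaolin, x2 = kg of iron-oxide red, x3 = kg of talc, x4 = kg of barium sulfate, x5 = kg of phthalo green, x6 = kg of calcium carbonate.
min 0.84x1 + 2.93x2 + 0.99x3 + 1.78x4 + 22.22x5 + 0.66x6 subject to:
  18x1 + 169x2 + 11x3 + 9x4 + 68x5 + 11x6 ≥ 229   (hiding power)
  24x2 + 83x5 ≥ 60   (yellow component)
  2.6x1 + 5.1x2 + 2.75x3 + 4.4x4 + 2.05x5 + 2.7x6 ≥ 8.31   (density contribution)
  138x5 ≥ 103   (blue component)
  x1, x2, x3, x4, x5, x6 ≥ 0.
The cheapest feasible vertex uses only iron-oxide red, phthalo green, calcium carbonate; kaolin, talc, barium sulfate are not used. Binding constraints: hiding power, density contribution, blue component.
That vertex is x2 = 1.016, x5 = 0.7464, x6 = 0.5916.
Hence cost = 2.93·1.016 + 22.22·0.7464 + 0.66·0.5916 = €19.9523.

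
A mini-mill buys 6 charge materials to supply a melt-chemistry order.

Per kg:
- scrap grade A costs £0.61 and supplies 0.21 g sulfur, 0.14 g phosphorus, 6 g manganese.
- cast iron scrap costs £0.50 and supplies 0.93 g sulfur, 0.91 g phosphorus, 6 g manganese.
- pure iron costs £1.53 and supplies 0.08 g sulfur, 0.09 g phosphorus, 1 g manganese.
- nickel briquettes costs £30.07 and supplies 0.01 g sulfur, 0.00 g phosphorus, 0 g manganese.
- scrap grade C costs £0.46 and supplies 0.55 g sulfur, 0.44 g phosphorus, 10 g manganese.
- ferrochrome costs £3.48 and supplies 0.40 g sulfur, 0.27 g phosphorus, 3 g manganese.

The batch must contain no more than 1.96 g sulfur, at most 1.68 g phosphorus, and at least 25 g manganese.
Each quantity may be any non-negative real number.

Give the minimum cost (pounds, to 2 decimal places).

Let x1 = kg of scrap grade A, x2 = kg of cast iron scrap, x3 = kg of pure iron, x4 = kg of nickel briquettes, x5 = kg of scrap grade C, x6 = kg of ferrochrome.
min 0.61x1 + 0.5x2 + 1.53x3 + 30.07x4 + 0.46x5 + 3.48x6 subject to:
  0.21x1 + 0.93x2 + 0.08x3 + 0.01x4 + 0.55x5 + 0.4x6 ≤ 1.96   (sulfur)
  0.14x1 + 0.91x2 + 0.09x3 + 0.44x5 + 0.27x6 ≤ 1.68   (phosphorus)
  6x1 + 6x2 + 1x3 + 10x5 + 3x6 ≥ 25   (manganese)
  x1, x2, x3, x4, x5, x6 ≥ 0.
The minimum-cost mix takes nothing from scrap grade A, cast iron scrap, pure iron, nickel briquettes, ferrochrome — only scrap grade C. The manganese requirement is met with equality.
That vertex is x5 = 2.5.
Total cost: 0.46·2.5 = 1.1500.

£1.15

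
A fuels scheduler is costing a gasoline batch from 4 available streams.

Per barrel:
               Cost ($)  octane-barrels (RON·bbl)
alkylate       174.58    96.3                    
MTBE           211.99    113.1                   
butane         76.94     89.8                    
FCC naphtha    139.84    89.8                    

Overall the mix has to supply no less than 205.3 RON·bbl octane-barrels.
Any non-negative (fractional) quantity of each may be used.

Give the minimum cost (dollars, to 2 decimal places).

$175.90

Set it up as a linear program. Let x1 = barrels of alkylate, x2 = barrels of MTBE, x3 = barrels of butane, x4 = barrels of FCC naphtha.
min 174.58x1 + 211.99x2 + 76.94x3 + 139.84x4 s.t.:
  96.3x1 + 113.1x2 + 89.8x3 + 89.8x4 ≥ 205.3   (octane-barrels)
  x1, x2, x3, x4 ≥ 0.
At the optimum only butane is positive (alkylate, MTBE, FCC naphtha = 0). The octane-barrels requirement is met with equality.
That vertex is x3 = 2.2862.
Total cost: 76.94·2.2862 = 175.9002.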